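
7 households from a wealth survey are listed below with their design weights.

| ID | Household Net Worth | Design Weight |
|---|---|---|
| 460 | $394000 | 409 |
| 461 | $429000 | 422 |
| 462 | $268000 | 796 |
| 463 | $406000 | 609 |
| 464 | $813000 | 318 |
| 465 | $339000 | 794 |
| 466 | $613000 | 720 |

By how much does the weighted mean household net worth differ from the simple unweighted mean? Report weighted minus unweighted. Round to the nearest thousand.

Unweighted sum = 394000 + 429000 + 268000 + 406000 + 813000 + 339000 + 613000 = 3262000
Unweighted mean = 3262000 / 7 = 466000
Weighted sum = 1771826000
Sum of weights = 4068
Weighted mean = 1771826000 / 4068 = 435552.11
Difference (weighted minus unweighted) = -30447.886

-30000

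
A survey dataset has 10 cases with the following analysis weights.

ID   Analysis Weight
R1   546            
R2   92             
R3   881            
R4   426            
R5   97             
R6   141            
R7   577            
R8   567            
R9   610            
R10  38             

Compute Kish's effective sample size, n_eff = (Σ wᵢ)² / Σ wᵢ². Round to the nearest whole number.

7

Σ wᵢ = 546 + 92 + 881 + 426 + 97 + 141 + 577 + 567 + 610 + 38 = 3975
Σ wᵢ² = 298116 + 8464 + 776161 + 181476 + 9409 + 19881 + 332929 + 321489 + 372100 + 1444 = 2321469
n_eff = 3975² / 2321469 = 15800625 / 2321469 = 6.8063045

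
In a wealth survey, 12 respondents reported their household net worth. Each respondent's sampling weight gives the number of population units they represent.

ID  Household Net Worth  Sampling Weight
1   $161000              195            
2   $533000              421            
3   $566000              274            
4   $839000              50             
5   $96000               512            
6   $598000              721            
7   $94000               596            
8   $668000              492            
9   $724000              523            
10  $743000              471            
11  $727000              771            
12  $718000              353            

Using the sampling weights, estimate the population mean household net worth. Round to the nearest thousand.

532000

Weighted sum = 161000×195 + 533000×421 + 566000×274 + 839000×50 + 96000×512 + 598000×721 + 94000×596 + 668000×492 + 724000×523 + 743000×471 + 727000×771 + 718000×353
  = 31395000 + 224393000 + 155084000 + 41950000 + 49152000 + 431158000 + 56024000 + 328656000 + 378652000 + 349953000 + 560517000 + 253454000 = 2860388000
Sum of weights = 195 + 421 + 274 + 50 + 512 + 721 + 596 + 492 + 523 + 471 + 771 + 353 = 5379
Weighted mean = 2860388000 / 5379 = 531769.47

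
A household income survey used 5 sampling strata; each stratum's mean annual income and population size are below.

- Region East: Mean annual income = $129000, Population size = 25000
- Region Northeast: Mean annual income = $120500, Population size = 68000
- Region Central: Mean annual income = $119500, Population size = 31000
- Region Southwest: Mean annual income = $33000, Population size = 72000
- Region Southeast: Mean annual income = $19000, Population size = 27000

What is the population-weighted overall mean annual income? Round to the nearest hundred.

Σ Nₕ·x̄ₕ = 129000×25000 + 120500×68000 + 119500×31000 + 33000×72000 + 19000×27000
  = 3225000000 + 8194000000 + 3704500000 + 2376000000 + 513000000 = 18012500000
Σ Nₕ = 25000 + 68000 + 31000 + 72000 + 27000 = 223000
Overall mean = 18012500000 / 223000 = 80773.543

80800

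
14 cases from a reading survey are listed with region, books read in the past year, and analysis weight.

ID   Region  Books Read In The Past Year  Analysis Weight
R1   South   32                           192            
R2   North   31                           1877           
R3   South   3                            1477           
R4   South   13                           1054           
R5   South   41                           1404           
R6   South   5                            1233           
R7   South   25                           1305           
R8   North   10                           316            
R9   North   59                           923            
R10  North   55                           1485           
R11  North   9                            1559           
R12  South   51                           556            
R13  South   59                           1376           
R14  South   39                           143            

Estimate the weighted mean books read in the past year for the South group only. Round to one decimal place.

27.0

South rows: R1, R3, R4, R5, R6, R7, R12, R13, R14
Weighted sum = 32×192 + 3×1477 + 13×1054 + 41×1404 + 5×1233 + 25×1305 + 51×556 + 59×1376 + 39×143
  = 6144 + 4431 + 13702 + 57564 + 6165 + 32625 + 28356 + 81184 + 5577 = 235748
Sum of weights = 192 + 1477 + 1054 + 1404 + 1233 + 1305 + 556 + 1376 + 143 = 8740
Weighted mean = 235748 / 8740 = 26.973455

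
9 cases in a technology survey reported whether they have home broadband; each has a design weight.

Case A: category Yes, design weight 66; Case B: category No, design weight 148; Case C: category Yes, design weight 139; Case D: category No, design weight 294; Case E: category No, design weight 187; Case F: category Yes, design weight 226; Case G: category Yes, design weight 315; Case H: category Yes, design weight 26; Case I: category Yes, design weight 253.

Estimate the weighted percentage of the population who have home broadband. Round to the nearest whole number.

Sum of weights for 'Yes' = 66 + 139 + 226 + 315 + 26 + 253 = 1025
Total weight = 1654
Weighted proportion = 1025 / 1654 = 0.61970979 → 61.970979%

62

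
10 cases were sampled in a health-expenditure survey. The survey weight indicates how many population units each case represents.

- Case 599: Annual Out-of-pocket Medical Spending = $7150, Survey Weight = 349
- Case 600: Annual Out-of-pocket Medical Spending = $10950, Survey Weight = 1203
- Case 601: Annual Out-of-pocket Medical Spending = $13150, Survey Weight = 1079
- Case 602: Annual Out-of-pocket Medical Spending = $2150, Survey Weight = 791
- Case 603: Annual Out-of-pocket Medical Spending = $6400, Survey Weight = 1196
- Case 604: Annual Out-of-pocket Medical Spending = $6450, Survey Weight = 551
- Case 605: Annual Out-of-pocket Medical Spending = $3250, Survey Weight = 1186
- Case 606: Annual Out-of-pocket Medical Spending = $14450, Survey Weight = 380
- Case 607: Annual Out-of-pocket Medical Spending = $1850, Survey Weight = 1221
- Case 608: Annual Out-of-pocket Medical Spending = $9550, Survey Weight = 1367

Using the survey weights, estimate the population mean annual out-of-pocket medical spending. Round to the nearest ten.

7230

Weighted sum = 7150×349 + 10950×1203 + 13150×1079 + 2150×791 + 6400×1196 + 6450×551 + 3250×1186 + 14450×380 + 1850×1221 + 9550×1367
  = 2495350 + 13172850 + 14188850 + 1700650 + 7654400 + 3553950 + 3854500 + 5491000 + 2258850 + 13054850 = 67425250
Sum of weights = 349 + 1203 + 1079 + 791 + 1196 + 551 + 1186 + 380 + 1221 + 1367 = 9323
Weighted mean = 67425250 / 9323 = 7232.1409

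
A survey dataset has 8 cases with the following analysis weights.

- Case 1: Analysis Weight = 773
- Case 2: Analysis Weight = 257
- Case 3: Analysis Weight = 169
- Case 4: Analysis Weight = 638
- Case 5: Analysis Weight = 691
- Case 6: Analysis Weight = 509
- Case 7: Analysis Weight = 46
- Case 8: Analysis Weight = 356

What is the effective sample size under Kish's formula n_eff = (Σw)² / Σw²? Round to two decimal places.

Σ wᵢ = 773 + 257 + 169 + 638 + 691 + 509 + 46 + 356 = 3439
Σ wᵢ² = 597529 + 66049 + 28561 + 407044 + 477481 + 259081 + 2116 + 126736 = 1964597
n_eff = 3439² / 1964597 = 11826721 / 1964597 = 6.0199222

6.02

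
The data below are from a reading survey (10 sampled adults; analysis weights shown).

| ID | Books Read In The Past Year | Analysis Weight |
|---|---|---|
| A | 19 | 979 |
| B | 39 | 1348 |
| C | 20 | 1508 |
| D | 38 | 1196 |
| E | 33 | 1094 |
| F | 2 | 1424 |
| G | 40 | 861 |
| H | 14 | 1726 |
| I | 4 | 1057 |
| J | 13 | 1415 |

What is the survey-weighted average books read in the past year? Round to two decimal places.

21.17

Weighted sum = 19×979 + 39×1348 + 20×1508 + 38×1196 + 33×1094 + 2×1424 + 40×861 + 14×1726 + 4×1057 + 13×1415
  = 18601 + 52572 + 30160 + 45448 + 36102 + 2848 + 34440 + 24164 + 4228 + 18395 = 266958
Sum of weights = 979 + 1348 + 1508 + 1196 + 1094 + 1424 + 861 + 1726 + 1057 + 1415 = 12608
Weighted mean = 266958 / 12608 = 21.173699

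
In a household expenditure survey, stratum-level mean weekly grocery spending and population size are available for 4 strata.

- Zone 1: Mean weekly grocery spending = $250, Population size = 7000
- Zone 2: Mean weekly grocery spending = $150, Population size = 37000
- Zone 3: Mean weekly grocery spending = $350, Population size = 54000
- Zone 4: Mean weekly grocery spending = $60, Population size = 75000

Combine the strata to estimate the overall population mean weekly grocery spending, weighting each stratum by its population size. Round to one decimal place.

Σ Nₕ·x̄ₕ = 30700000
Σ Nₕ = 7000 + 37000 + 54000 + 75000 = 173000
Overall mean = 30700000 / 173000 = 177.45665

177.5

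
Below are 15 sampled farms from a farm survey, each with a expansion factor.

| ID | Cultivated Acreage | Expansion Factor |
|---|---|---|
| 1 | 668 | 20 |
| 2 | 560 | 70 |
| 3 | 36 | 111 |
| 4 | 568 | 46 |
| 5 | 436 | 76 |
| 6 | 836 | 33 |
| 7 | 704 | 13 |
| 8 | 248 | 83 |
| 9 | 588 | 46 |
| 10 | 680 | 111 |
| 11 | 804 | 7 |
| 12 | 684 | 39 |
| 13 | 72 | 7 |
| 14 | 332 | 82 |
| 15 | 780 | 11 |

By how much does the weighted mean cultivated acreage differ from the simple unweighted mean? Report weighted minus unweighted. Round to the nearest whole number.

-77

Unweighted sum = 7996
Unweighted mean = 7996 / 15 = 533.06667
Weighted sum = 344284
Sum of weights = 755
Weighted mean = 344284 / 755 = 456.0053
Difference (weighted minus unweighted) = -77.061369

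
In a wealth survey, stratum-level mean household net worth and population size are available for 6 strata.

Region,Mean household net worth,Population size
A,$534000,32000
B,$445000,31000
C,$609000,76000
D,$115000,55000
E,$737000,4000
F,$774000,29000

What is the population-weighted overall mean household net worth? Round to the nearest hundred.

Σ Nₕ·x̄ₕ = 534000×32000 + 445000×31000 + 609000×76000 + 115000×55000 + 737000×4000 + 774000×29000
  = 17088000000 + 13795000000 + 46284000000 + 6325000000 + 2948000000 + 22446000000 = 108886000000
Σ Nₕ = 32000 + 31000 + 76000 + 55000 + 4000 + 29000 = 227000
Overall mean = 108886000000 / 227000 = 479674.01

479700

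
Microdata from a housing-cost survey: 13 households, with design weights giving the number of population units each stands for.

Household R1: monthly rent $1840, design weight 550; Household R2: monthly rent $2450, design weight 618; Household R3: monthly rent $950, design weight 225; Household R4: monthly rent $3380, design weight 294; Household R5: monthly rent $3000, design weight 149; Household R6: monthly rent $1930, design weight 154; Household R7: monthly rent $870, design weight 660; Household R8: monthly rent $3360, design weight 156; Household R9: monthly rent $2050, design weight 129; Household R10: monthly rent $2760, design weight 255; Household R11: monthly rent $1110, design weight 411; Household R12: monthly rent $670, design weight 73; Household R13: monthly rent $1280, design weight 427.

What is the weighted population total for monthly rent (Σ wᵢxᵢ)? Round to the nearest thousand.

7596000

Weighted total = 7596080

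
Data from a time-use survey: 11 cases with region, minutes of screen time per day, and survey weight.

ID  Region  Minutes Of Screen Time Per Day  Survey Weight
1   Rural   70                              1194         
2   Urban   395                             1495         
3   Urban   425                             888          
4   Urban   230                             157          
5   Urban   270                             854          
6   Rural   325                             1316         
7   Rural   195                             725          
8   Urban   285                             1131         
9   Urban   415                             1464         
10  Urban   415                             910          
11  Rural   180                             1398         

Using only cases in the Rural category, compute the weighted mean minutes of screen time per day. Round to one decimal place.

Rural rows: 1, 6, 7, 11
Weighted sum = 70×1194 + 325×1316 + 195×725 + 180×1398
  = 83580 + 427700 + 141375 + 251640 = 904295
Sum of weights = 4633
Weighted mean = 904295 / 4633 = 195.18562

195.2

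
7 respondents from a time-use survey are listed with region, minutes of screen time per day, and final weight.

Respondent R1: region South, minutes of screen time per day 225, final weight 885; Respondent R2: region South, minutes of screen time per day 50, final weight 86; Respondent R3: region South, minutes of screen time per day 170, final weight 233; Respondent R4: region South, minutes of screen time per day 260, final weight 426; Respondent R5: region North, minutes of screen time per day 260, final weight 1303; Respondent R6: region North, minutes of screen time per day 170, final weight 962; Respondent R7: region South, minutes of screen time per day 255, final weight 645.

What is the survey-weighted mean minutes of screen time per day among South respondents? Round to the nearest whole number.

South rows: R1, R2, R3, R4, R7
Weighted sum = 225×885 + 50×86 + 170×233 + 260×426 + 255×645
  = 199125 + 4300 + 39610 + 110760 + 164475 = 518270
Sum of weights = 885 + 86 + 233 + 426 + 645 = 2275
Weighted mean = 518270 / 2275 = 227.81099

228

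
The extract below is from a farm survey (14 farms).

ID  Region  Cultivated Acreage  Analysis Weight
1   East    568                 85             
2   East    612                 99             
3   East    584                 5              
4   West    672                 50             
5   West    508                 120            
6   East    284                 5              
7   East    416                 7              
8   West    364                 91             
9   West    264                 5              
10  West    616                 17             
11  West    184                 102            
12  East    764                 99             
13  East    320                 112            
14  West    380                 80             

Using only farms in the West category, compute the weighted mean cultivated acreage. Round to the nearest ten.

West rows: 4, 5, 8, 9, 10, 11, 14
Weighted sum = 672×50 + 508×120 + 364×91 + 264×5 + 616×17 + 184×102 + 380×80
  = 33600 + 60960 + 33124 + 1320 + 10472 + 18768 + 30400 = 188644
Sum of weights = 50 + 120 + 91 + 5 + 17 + 102 + 80 = 465
Weighted mean = 188644 / 465 = 405.68602

410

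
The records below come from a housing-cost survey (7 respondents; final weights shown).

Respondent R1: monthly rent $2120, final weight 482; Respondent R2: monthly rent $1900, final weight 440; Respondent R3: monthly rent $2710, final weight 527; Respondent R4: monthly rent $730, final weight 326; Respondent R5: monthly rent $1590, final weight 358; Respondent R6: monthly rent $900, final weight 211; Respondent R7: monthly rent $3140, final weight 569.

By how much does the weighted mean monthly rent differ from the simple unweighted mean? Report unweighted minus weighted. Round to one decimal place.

Unweighted sum = 2120 + 1900 + 2710 + 730 + 1590 + 900 + 3140 = 13090
Unweighted mean = 13090 / 7 = 1870
Weighted sum = 2120×482 + 1900×440 + 2710×527 + 730×326 + 1590×358 + 900×211 + 3140×569
  = 6069770
Sum of weights = 2913
Weighted mean = 6069770 / 2913 = 2083.6835
Difference (unweighted minus weighted) = -213.68349

-213.7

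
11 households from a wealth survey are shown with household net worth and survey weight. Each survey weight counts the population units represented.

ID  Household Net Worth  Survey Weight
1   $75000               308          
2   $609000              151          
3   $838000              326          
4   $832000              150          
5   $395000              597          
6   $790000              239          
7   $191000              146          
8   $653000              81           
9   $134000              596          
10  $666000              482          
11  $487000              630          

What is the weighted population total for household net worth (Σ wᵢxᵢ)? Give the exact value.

1726137000

Weighted total = 75000×308 + 609000×151 + 838000×326 + 832000×150 + 395000×597 + 790000×239 + 191000×146 + 653000×81 + 134000×596 + 666000×482 + 487000×630
  = 1726137000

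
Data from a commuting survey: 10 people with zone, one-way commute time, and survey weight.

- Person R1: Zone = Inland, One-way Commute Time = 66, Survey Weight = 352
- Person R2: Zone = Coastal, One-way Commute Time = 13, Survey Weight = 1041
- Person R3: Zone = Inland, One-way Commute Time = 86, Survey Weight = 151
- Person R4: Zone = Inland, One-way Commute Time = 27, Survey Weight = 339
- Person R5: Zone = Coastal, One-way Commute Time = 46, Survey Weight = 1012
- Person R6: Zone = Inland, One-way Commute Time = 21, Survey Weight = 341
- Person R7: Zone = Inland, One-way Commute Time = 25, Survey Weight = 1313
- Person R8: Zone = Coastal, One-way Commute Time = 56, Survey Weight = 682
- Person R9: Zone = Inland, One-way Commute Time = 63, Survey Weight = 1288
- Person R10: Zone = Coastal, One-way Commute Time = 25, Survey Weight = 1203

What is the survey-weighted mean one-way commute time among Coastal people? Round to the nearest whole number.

33

Coastal rows: R2, R5, R8, R10
Weighted sum = 13×1041 + 46×1012 + 56×682 + 25×1203
  = 13533 + 46552 + 38192 + 30075 = 128352
Sum of weights = 1041 + 1012 + 682 + 1203 = 3938
Weighted mean = 128352 / 3938 = 32.593195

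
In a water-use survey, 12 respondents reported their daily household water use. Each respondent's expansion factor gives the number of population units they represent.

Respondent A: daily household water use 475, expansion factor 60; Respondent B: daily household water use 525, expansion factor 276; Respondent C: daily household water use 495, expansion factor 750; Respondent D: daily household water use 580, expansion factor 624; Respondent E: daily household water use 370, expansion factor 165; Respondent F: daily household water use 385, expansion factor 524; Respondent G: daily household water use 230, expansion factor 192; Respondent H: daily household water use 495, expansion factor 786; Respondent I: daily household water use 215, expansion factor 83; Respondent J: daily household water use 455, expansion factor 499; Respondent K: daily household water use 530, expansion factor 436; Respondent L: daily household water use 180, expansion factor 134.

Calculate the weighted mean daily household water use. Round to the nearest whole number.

464

Weighted sum = 475×60 + 525×276 + 495×750 + 580×624 + 370×165 + 385×524 + 230×192 + 495×786 + 215×83 + 455×499 + 530×436 + 180×134
  = 2102680
Sum of weights = 60 + 276 + 750 + 624 + 165 + 524 + 192 + 786 + 83 + 499 + 436 + 134 = 4529
Weighted mean = 2102680 / 4529 = 464.27026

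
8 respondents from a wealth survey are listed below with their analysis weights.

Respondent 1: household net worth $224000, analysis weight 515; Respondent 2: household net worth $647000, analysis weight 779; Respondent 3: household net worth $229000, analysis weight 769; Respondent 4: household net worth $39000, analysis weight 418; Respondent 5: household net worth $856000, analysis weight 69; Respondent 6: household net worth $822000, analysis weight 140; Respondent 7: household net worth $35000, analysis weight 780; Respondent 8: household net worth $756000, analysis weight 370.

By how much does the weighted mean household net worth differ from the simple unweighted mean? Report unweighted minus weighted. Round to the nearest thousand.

Unweighted sum = 224000 + 647000 + 229000 + 39000 + 856000 + 822000 + 35000 + 756000 = 3608000
Unweighted mean = 3608000 / 8 = 451000
Weighted sum = 224000×515 + 647000×779 + 229000×769 + 39000×418 + 856000×69 + 822000×140 + 35000×780 + 756000×370
  = 115360000 + 504013000 + 176101000 + 16302000 + 59064000 + 115080000 + 27300000 + 279720000 = 1292940000
Sum of weights = 515 + 779 + 769 + 418 + 69 + 140 + 780 + 370 = 3840
Weighted mean = 1292940000 / 3840 = 336703.12
Difference (unweighted minus weighted) = 114296.88

114000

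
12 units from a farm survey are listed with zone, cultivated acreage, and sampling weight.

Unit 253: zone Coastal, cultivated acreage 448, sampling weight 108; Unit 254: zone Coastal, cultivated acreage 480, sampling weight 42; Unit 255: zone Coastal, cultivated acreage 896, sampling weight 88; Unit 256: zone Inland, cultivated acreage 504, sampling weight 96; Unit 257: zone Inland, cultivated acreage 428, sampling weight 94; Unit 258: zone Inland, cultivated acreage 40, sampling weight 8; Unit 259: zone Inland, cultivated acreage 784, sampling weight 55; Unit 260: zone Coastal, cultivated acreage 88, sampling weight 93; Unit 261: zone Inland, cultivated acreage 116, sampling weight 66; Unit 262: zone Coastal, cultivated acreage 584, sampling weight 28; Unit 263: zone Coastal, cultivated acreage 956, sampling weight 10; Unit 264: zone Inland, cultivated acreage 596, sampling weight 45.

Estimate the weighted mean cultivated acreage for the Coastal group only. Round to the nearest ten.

Coastal rows: 253, 254, 255, 260, 262, 263
Weighted sum = 448×108 + 480×42 + 896×88 + 88×93 + 584×28 + 956×10
  = 48384 + 20160 + 78848 + 8184 + 16352 + 9560 = 181488
Sum of weights = 108 + 42 + 88 + 93 + 28 + 10 = 369
Weighted mean = 181488 / 369 = 491.8374

490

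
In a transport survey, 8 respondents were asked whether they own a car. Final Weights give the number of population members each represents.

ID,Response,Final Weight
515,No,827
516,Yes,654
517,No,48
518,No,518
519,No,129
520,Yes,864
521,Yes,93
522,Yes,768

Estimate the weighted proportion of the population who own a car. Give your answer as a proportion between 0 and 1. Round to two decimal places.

Sum of weights for 'Yes' = 654 + 864 + 93 + 768 = 2379
Total weight = 827 + 654 + 48 + 518 + 129 + 864 + 93 + 768 = 3901
Weighted proportion = 2379 / 3901 = 0.60984363

0.61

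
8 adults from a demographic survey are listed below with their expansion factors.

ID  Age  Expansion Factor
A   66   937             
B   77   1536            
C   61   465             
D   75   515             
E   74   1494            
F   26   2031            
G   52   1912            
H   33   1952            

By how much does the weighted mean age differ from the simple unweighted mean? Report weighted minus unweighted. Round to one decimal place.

-5.0

Unweighted sum = 66 + 77 + 61 + 75 + 74 + 26 + 52 + 33 = 464
Unweighted mean = 464 / 8 = 58
Weighted sum = 66×937 + 77×1536 + 61×465 + 75×515 + 74×1494 + 26×2031 + 52×1912 + 33×1952
  = 61842 + 118272 + 28365 + 38625 + 110556 + 52806 + 99424 + 64416 = 574306
Sum of weights = 937 + 1536 + 465 + 515 + 1494 + 2031 + 1912 + 1952 = 10842
Weighted mean = 574306 / 10842 = 52.970485
Difference (weighted minus unweighted) = -5.0295148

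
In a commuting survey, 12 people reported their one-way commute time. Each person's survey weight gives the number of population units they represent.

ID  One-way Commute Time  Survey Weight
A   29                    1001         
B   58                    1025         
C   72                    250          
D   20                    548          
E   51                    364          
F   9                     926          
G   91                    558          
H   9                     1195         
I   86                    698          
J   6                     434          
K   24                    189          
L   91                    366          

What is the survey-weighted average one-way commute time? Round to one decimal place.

Weighted sum = 306344
Sum of weights = 7554
Weighted mean = 306344 / 7554 = 40.553879

40.6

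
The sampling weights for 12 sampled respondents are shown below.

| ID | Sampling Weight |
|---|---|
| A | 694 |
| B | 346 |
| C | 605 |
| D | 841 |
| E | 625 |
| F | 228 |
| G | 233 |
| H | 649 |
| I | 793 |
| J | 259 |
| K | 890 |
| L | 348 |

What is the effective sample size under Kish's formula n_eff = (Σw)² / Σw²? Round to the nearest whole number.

Σ wᵢ = 6511
Σ wᵢ² = 4201891
n_eff = 6511² / 4201891 = 42393121 / 4201891 = 10.089058

10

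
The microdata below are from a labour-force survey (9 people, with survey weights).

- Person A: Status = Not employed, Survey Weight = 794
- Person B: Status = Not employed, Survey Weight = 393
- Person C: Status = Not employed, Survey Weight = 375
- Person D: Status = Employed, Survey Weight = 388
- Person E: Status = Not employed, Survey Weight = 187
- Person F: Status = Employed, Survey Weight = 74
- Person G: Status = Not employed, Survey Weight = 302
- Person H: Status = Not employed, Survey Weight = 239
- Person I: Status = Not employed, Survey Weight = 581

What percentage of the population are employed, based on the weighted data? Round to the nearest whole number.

14

Sum of weights for 'Employed' = 388 + 74 = 462
Total weight = 794 + 393 + 375 + 388 + 187 + 74 + 302 + 239 + 581 = 3333
Weighted proportion = 462 / 3333 = 0.13861386 → 13.861386%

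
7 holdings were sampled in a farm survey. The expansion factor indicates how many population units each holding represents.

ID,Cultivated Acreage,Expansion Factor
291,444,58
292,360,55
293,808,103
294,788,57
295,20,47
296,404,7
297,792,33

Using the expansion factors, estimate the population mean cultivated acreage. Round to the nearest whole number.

566

Weighted sum = 203596
Sum of weights = 58 + 55 + 103 + 57 + 47 + 7 + 33 = 360
Weighted mean = 203596 / 360 = 565.54444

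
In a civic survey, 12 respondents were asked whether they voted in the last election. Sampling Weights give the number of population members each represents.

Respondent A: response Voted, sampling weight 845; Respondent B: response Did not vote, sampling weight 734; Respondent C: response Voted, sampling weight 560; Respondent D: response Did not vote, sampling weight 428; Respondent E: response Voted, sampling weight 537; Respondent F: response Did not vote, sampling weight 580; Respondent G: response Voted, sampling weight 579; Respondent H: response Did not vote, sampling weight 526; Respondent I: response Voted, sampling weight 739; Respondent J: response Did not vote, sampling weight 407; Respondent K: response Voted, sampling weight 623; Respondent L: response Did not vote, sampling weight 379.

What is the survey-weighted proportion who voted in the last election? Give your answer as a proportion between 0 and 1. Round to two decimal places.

0.56

Sum of weights for 'Voted' = 845 + 560 + 537 + 579 + 739 + 623 = 3883
Total weight = 845 + 734 + 560 + 428 + 537 + 580 + 579 + 526 + 739 + 407 + 623 + 379 = 6937
Weighted proportion = 3883 / 6937 = 0.55975205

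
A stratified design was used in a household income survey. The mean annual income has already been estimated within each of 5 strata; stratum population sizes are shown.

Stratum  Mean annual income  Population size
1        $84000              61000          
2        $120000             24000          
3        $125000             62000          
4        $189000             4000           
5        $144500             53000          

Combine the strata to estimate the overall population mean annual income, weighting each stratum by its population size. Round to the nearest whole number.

Σ Nₕ·x̄ₕ = 24168500000
Σ Nₕ = 204000
Overall mean = 24168500000 / 204000 = 118473.04

118473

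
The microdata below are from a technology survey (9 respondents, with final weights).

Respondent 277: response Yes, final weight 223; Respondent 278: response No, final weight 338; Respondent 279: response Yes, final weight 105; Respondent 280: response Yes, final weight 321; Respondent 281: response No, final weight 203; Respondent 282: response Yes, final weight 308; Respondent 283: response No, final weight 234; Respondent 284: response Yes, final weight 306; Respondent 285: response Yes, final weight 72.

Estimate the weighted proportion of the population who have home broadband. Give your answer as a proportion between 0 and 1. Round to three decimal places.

Sum of weights for 'Yes' = 223 + 105 + 321 + 308 + 306 + 72 = 1335
Total weight = 223 + 338 + 105 + 321 + 203 + 308 + 234 + 306 + 72 = 2110
Weighted proportion = 1335 / 2110 = 0.63270142

0.633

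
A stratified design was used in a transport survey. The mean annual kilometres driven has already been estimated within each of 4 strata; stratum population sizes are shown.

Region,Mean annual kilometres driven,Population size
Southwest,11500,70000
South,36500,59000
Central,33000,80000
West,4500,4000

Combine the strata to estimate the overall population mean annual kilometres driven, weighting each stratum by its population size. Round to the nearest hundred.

26400

Σ Nₕ·x̄ₕ = 11500×70000 + 36500×59000 + 33000×80000 + 4500×4000
  = 805000000 + 2153500000 + 2640000000 + 18000000 = 5616500000
Σ Nₕ = 70000 + 59000 + 80000 + 4000 = 213000
Overall mean = 5616500000 / 213000 = 26368.545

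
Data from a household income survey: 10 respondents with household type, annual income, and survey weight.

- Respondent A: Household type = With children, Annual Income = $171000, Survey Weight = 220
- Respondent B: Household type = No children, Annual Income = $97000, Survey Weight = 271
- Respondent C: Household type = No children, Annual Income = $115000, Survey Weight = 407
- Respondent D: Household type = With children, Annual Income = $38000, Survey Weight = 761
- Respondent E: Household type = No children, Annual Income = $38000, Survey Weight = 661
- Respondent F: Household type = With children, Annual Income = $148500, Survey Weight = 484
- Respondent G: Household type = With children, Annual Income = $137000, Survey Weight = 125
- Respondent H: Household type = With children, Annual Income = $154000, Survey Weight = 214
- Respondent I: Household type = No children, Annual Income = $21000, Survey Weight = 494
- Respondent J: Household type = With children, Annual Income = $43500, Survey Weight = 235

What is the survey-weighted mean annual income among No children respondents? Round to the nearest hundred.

59200

No children rows: B, C, E, I
Weighted sum = 97000×271 + 115000×407 + 38000×661 + 21000×494
  = 26287000 + 46805000 + 25118000 + 10374000 = 108584000
Sum of weights = 271 + 407 + 661 + 494 = 1833
Weighted mean = 108584000 / 1833 = 59238.407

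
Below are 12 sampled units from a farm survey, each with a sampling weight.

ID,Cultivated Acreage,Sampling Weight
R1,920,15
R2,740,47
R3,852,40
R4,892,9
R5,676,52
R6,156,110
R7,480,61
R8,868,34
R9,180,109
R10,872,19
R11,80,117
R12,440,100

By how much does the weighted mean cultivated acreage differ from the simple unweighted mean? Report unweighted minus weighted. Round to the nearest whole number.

Unweighted sum = 920 + 740 + 852 + 892 + 676 + 156 + 480 + 868 + 180 + 872 + 80 + 440 = 7156
Unweighted mean = 7156 / 12 = 596.33333
Weighted sum = 920×15 + 740×47 + 852×40 + 892×9 + 676×52 + 156×110 + 480×61 + 868×34 + 180×109 + 872×19 + 80×117 + 440×100
  = 13800 + 34780 + 34080 + 8028 + 35152 + 17160 + 29280 + 29512 + 19620 + 16568 + 9360 + 44000 = 291340
Sum of weights = 15 + 47 + 40 + 9 + 52 + 110 + 61 + 34 + 109 + 19 + 117 + 100 = 713
Weighted mean = 291340 / 713 = 408.6115
Difference (unweighted minus weighted) = 187.72183

188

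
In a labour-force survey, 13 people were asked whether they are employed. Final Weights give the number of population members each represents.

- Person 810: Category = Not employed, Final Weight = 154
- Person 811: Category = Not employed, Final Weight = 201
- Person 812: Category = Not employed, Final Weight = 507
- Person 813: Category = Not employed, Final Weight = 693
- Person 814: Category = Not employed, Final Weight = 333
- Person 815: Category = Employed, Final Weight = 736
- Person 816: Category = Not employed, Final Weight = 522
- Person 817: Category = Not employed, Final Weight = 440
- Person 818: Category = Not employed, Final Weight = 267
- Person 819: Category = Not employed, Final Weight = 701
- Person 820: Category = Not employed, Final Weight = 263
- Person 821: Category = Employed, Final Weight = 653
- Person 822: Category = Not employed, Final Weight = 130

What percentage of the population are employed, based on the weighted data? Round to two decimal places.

24.80

Sum of weights for 'Employed' = 736 + 653 = 1389
Total weight = 5600
Weighted proportion = 1389 / 5600 = 0.24803571 → 24.803571%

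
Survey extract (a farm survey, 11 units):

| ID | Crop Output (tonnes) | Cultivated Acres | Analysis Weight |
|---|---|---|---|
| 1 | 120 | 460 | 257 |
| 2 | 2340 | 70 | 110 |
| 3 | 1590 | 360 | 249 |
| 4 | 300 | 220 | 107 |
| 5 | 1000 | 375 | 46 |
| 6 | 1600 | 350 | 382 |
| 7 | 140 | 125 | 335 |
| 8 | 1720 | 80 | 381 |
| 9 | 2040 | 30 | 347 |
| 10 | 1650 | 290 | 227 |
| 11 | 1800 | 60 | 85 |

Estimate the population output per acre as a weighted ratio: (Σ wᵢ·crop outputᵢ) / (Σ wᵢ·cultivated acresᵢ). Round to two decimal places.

6.09

Σ wᵢ·y = 120×257 + 2340×110 + 1590×249 + 300×107 + 1000×46 + 1600×382 + 140×335 + 1720×381 + 2040×347 + 1650×227 + 1800×85
  = 30840 + 257400 + 395910 + 32100 + 46000 + 611200 + 46900 + 655320 + 707880 + 374550 + 153000 = 3311100
Σ wᵢ·x = 460×257 + 70×110 + 360×249 + 220×107 + 375×46 + 350×382 + 125×335 + 80×381 + 30×347 + 290×227 + 60×85
  = 118220 + 7700 + 89640 + 23540 + 17250 + 133700 + 41875 + 30480 + 10410 + 65830 + 5100 = 543745
Ratio = 3311100 / 543745 = 6.0894353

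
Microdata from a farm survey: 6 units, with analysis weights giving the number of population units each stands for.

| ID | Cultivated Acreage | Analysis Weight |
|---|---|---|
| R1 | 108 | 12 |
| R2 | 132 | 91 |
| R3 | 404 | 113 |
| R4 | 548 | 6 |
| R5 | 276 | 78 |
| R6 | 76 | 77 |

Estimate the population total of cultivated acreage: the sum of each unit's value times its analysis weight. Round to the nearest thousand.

Weighted total = 108×12 + 132×91 + 404×113 + 548×6 + 276×78 + 76×77
  = 1296 + 12012 + 45652 + 3288 + 21528 + 5852 = 89628

90000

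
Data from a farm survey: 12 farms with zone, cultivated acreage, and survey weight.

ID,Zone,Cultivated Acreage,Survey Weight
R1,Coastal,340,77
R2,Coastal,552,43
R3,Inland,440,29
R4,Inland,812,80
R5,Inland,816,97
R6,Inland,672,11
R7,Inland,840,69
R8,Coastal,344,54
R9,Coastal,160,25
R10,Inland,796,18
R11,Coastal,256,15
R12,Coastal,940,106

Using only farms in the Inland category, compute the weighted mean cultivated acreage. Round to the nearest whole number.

Inland rows: R3, R4, R5, R6, R7, R10
Weighted sum = 440×29 + 812×80 + 816×97 + 672×11 + 840×69 + 796×18
  = 236552
Sum of weights = 29 + 80 + 97 + 11 + 69 + 18 = 304
Weighted mean = 236552 / 304 = 778.13158

778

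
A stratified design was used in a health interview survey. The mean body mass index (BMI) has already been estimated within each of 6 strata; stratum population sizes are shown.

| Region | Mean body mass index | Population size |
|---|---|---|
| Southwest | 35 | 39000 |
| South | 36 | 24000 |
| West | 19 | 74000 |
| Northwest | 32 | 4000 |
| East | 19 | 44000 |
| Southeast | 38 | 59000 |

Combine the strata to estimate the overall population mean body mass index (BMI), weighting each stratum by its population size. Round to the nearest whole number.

28

Σ Nₕ·x̄ₕ = 35×39000 + 36×24000 + 19×74000 + 32×4000 + 19×44000 + 38×59000
  = 6841000
Σ Nₕ = 39000 + 24000 + 74000 + 4000 + 44000 + 59000 = 244000
Overall mean = 6841000 / 244000 = 28.036885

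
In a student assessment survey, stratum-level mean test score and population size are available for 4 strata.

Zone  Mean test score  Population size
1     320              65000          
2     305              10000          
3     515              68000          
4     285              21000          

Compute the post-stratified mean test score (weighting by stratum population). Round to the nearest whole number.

Σ Nₕ·x̄ₕ = 320×65000 + 305×10000 + 515×68000 + 285×21000
  = 20800000 + 3050000 + 35020000 + 5985000 = 64855000
Σ Nₕ = 164000
Overall mean = 64855000 / 164000 = 395.45732

395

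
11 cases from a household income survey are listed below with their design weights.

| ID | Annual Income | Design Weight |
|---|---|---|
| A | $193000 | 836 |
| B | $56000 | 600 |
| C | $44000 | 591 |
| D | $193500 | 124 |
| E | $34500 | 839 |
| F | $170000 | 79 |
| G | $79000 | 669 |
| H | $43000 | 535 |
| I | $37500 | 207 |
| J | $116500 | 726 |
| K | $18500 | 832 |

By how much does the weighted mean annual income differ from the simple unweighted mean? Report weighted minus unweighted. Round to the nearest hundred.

-11600

Unweighted sum = 193000 + 56000 + 44000 + 193500 + 34500 + 170000 + 79000 + 43000 + 37500 + 116500 + 18500 = 985500
Unweighted mean = 985500 / 11 = 89590.909
Weighted sum = 193000×836 + 56000×600 + 44000×591 + 193500×124 + 34500×839 + 170000×79 + 79000×669 + 43000×535 + 37500×207 + 116500×726 + 18500×832
  = 161348000 + 33600000 + 26004000 + 23994000 + 28945500 + 13430000 + 52851000 + 23005000 + 7762500 + 84579000 + 15392000 = 470911000
Sum of weights = 836 + 600 + 591 + 124 + 839 + 79 + 669 + 535 + 207 + 726 + 832 = 6038
Weighted mean = 470911000 / 6038 = 77991.222
Difference (weighted minus unweighted) = -11599.687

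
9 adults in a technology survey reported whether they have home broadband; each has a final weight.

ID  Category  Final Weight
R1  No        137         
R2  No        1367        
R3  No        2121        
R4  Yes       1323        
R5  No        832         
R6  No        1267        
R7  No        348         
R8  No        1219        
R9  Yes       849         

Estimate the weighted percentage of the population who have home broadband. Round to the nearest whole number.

23

Sum of weights for 'Yes' = 1323 + 849 = 2172
Total weight = 137 + 1367 + 2121 + 1323 + 832 + 1267 + 348 + 1219 + 849 = 9463
Weighted proportion = 2172 / 9463 = 0.22952552 → 22.952552%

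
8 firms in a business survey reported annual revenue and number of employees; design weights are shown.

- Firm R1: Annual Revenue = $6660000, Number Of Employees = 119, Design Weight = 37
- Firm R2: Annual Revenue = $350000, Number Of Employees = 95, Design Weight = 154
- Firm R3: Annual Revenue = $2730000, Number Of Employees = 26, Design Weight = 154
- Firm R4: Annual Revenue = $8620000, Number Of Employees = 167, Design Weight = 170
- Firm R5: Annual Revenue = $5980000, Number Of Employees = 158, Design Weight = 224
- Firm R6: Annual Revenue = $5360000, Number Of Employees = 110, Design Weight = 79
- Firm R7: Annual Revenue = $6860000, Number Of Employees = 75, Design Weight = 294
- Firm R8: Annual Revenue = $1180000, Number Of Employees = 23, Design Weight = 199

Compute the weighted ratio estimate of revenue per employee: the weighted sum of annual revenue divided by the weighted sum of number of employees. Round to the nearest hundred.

Σ wᵢ·y = 6660000×37 + 350000×154 + 2730000×154 + 8620000×170 + 5980000×224 + 5360000×79 + 6860000×294 + 1180000×199
  = 246420000 + 53900000 + 420420000 + 1465400000 + 1339520000 + 423440000 + 2016840000 + 234820000 = 6200760000
Σ wᵢ·x = 119×37 + 95×154 + 26×154 + 167×170 + 158×224 + 110×79 + 75×294 + 23×199
  = 4403 + 14630 + 4004 + 28390 + 35392 + 8690 + 22050 + 4577 = 122136
Ratio = 6200760000 / 122136 = 50769.306

50800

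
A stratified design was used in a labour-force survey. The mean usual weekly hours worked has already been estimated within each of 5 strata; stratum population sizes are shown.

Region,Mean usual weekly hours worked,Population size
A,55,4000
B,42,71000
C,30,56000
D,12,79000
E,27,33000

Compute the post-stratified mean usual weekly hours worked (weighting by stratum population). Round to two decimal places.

Σ Nₕ·x̄ₕ = 55×4000 + 42×71000 + 30×56000 + 12×79000 + 27×33000
  = 6721000
Σ Nₕ = 4000 + 71000 + 56000 + 79000 + 33000 = 243000
Overall mean = 6721000 / 243000 = 27.658436

27.66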